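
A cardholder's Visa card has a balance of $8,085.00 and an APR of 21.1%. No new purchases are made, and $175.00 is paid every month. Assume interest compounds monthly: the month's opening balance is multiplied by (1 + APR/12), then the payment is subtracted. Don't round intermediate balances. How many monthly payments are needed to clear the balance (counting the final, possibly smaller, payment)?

96 payments

Monthly rate r = 21.1%/12 = 1.75833% = 0.0175833.
Recurrence: B ← B·(1+r) − $175.00.
Month 1: interest $142.16; balance after payment $8,052.16.
Month 2: interest $141.58; balance after payment $8,018.75.
Closed form: n = −ln(1 − rB₀/P)/ln(1+r) = −ln(0.18765)/ln(1.01758) ≈ 95.991, so the balance reaches zero during payment 96.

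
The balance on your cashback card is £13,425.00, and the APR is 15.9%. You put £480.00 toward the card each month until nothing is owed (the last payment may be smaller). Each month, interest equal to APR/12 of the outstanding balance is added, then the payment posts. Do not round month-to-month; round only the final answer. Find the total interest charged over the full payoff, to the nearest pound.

Monthly rate r = 15.9%/12 = 1.325% = 0.01325.
Payoff takes n = ⌈−ln(1 − rB₀/P)/ln(1+r)⌉ = ⌈35.172⌉ = 36 payments; the last is £82.91.
Total paid = 35·£480.00 + £82.91 = £16,882.91.
Total interest = total paid − principal = £16,882.91 − £13,425.00 = £3,457.91.

£3,458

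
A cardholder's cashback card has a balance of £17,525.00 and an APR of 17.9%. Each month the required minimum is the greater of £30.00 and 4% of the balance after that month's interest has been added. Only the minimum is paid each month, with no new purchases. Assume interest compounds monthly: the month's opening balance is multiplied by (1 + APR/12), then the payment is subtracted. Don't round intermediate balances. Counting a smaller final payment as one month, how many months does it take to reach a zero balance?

153 months

Monthly rate r = 17.9%/12 = 1.49167% = 0.0149167.
While 4% of the post-interest balance exceeds £30.00, each month B ← (B·(1+r))·(1 − 0.04), i.e. B shrinks by the factor (1+r)·0.96 = 0.97432.
This holds for months 1–122. Entering month 123 the balance is £733.26; 4% of the post-interest balance is now below £30.00, so the flat £30.00 minimum applies from here.
From month 123 a fixed £30.00 at rate r clears £733.26 in 31 more payments. Total: 122 + 31 = 153 months.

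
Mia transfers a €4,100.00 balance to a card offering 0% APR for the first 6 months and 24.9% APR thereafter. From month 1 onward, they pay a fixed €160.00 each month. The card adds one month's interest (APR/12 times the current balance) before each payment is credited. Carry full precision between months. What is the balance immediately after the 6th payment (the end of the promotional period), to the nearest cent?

€3,140.00

Promo months 1–6 at r₀ = 0%/12 = 0; months 7+ at r₁ = 24.9%/12 = 0.02075.
After month 6 (no interest yet): B = €4,100.00 − 6·€160.00 = €3,140.00.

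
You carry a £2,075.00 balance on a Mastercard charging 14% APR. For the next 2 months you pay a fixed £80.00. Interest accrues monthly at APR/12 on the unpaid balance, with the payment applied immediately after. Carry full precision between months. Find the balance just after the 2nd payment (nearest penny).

Monthly rate r = 14%/12 = 1.16667% = 0.0116667.
Each month: B ← B·(1+r) − £80.00.
Month 1: interest £24.21; balance after payment £2,019.21.
Month 2: interest £23.56; balance after payment £1,962.77.

£1,962.77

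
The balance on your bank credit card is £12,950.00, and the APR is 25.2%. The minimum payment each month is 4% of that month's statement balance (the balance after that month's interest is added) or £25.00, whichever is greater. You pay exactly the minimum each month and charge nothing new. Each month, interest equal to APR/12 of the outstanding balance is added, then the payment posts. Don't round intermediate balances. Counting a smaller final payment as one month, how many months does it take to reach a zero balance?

Monthly rate r = 25.2%/12 = 2.1% = 0.021.
While 4% of the post-interest balance exceeds £25.00, each month B ← (B·(1+r))·(1 − 0.04), i.e. B shrinks by the factor (1+r)·0.96 = 0.98016.
This holds for months 1–153. Entering month 154 the balance is £603.54; 4% of the post-interest balance is now below £25.00, so the flat £25.00 minimum applies from here.
From month 154 a fixed £25.00 at rate r clears £603.54 in 35 more payments. Total: 153 + 35 = 188 months.

188 months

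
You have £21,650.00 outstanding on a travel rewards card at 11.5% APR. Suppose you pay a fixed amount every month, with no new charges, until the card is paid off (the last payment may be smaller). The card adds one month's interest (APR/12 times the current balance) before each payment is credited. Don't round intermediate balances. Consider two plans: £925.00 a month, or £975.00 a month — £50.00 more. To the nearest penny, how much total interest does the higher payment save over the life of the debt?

£173.90

Monthly rate r = 11.5%/12 = 0.958333% = 0.00958333.
At £925.00/mo: n = ⌈−ln(1 − rB₀/P)/ln(1+r)⌉ = 27 payments (last £584.04); total interest = total paid − £21,650.00 = £2,984.04.
At £975.00/mo: 26 payments (last £85.14); total interest £2,810.14.
Interest saved = £2,984.04 − £2,810.14 = £173.90.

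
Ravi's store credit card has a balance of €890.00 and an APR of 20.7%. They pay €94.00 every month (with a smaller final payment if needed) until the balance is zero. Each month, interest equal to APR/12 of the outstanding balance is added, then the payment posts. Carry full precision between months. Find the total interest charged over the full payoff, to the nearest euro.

Monthly rate r = 20.7%/12 = 1.725% = 0.01725.
Payoff takes n = ⌈−ln(1 − rB₀/P)/ln(1+r)⌉ = ⌈10.426⌉ = 11 payments; the last is €40.26.
Total paid = 10·€94.00 + €40.26 = €980.26.
Total interest = total paid − principal = €980.26 − €890.00 = €90.26.

€90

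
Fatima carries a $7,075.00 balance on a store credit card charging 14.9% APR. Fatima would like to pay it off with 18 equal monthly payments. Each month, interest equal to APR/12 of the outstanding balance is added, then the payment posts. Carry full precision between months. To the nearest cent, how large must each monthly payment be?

Monthly rate r = 14.9%/12 = 1.24167% = 0.0124167.
Level-payment amortization: P = B₀·r / (1 − (1+r)^(−n)) = 7075.00·0.0124167 / (1 − 1.01242^(−18)).
Denominator 1 − (1+r)^(−18) = 0.199183797.
P = 87.8479 / 0.199183797 ≈ 441.04.

$441.04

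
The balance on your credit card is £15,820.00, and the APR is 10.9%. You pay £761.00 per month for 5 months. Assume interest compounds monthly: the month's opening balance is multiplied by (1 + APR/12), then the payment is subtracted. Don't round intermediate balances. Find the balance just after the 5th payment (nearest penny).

£12,676.91

Monthly rate r = 10.9%/12 = 0.908333% = 0.00908333.
Each month: B ← B·(1+r) − £761.00.
Month 1: interest £143.70; balance after payment £15,202.70.
Month 2: interest £138.09; balance after payment £14,579.79.
Month 3: interest £132.43; balance after payment £13,951.22.
Month 4: interest £126.72; balance after payment £13,316.95.
Month 5: interest £120.96; balance after payment £12,676.91.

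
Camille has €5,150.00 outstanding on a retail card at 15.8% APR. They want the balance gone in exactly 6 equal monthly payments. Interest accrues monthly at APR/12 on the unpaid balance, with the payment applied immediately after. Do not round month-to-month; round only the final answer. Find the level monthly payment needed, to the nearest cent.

€898.32

Monthly rate r = 15.8%/12 = 1.31667% = 0.0131667.
Level-payment amortization: P = B₀·r / (1 − (1+r)^(−n)) = 5150.00·0.0131667 / (1 − 1.01317^(−6)).
Denominator 1 − (1+r)^(−6) = 0.0754835521.
P = 67.8083 / 0.0754835521 ≈ 898.32.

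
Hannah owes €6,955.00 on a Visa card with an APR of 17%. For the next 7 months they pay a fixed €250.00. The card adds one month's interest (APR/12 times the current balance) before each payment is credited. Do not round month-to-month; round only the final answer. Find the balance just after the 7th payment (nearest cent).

Monthly rate r = 17%/12 = 1.41667% = 0.0141667.
Each month: B ← B·(1+r) − €250.00.
Month 1: interest €98.53; balance after payment €6,803.53.
Month 2: interest €96.38; balance after payment €6,649.91.
Month 3: interest €94.21; balance after payment €6,494.12.
Month 4: interest €92.00; balance after payment €6,336.12.
Month 5: interest €89.76; balance after payment €6,175.88.
Month 6: interest €87.49; balance after payment €6,013.37.
Month 7: interest €85.19; balance after payment €5,848.56.

€5,848.56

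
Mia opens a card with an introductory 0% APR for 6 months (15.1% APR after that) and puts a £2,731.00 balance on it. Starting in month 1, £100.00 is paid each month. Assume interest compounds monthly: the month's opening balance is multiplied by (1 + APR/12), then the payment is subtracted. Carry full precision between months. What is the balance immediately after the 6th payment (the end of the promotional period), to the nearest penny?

Promo months 1–6 at r₀ = 0%/12 = 0; months 7+ at r₁ = 15.1%/12 = 0.0125833.
After month 6 (no interest yet): B = £2,731.00 − 6·£100.00 = £2,131.00.

£2,131.00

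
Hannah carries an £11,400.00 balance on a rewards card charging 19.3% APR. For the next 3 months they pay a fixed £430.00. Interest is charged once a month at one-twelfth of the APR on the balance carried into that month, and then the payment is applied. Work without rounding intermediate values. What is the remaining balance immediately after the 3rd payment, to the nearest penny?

Monthly rate r = 19.3%/12 = 1.60833% = 0.0160833.
Each month: B ← B·(1+r) − £430.00.
Month 1: interest £183.35; balance after payment £11,153.35.
Month 2: interest £179.38; balance after payment £10,902.73.
Month 3: interest £175.35; balance after payment £10,648.09.

£10,648.09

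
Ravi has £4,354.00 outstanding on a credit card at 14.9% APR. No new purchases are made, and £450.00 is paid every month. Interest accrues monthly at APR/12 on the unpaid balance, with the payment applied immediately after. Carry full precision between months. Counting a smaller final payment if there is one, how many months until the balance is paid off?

Monthly rate r = 14.9%/12 = 1.24167% = 0.0124167.
Recurrence: B ← B·(1+r) − £450.00.
Month 1: interest £54.06; balance after payment £3,958.06.
Month 2: interest £49.15; balance after payment £3,557.21.
Closed form: n = −ln(1 − rB₀/P)/ln(1+r) = −ln(0.87986)/ln(1.01242) ≈ 10.372, so the balance reaches zero during payment 11.

11 months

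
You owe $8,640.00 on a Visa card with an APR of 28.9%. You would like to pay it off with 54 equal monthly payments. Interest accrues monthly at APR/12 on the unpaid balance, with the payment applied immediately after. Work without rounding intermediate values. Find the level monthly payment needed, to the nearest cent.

$287.65

Monthly rate r = 28.9%/12 = 2.40833% = 0.0240833.
Level-payment amortization: P = B₀·r / (1 − (1+r)^(−n)) = 8640.00·0.0240833 / (1 − 1.02408^(−54)).
Denominator 1 − (1+r)^(−54) = 0.723373426.
P = 208.08 / 0.723373426 ≈ 287.65.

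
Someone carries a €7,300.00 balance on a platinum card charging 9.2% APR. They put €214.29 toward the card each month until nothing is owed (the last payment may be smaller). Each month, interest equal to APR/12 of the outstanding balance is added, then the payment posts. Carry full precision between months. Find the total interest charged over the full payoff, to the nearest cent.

Monthly rate r = 9.2%/12 = 0.766667% = 0.00766667.
Payoff takes n = ⌈−ln(1 − rB₀/P)/ln(1+r)⌉ = ⌈39.633⌉ = 40 payments; the last is €135.74.
Total paid = 39·€214.29 + €135.74 = €8,493.05.
Total interest = total paid − principal = €8,493.05 − €7,300.00 = €1,193.05.

€1,193.05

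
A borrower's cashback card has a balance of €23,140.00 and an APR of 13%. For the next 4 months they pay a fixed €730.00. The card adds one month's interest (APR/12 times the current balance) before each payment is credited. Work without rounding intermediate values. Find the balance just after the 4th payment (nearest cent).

Monthly rate r = 13%/12 = 1.08333% = 0.0108333.
Each month: B ← B·(1+r) − €730.00.
Month 1: interest €250.68; balance after payment €22,660.68.
Month 2: interest €245.49; balance after payment €22,176.17.
Month 3: interest €240.24; balance after payment €21,686.42.
Month 4: interest €234.94; balance after payment €21,191.35.

€21,191.35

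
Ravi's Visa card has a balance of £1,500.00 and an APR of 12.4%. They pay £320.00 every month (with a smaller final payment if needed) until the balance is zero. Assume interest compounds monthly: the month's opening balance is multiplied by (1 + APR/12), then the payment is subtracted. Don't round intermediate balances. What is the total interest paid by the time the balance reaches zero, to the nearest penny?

Monthly rate r = 12.4%/12 = 1.03333% = 0.0103333.
Payoff takes n = ⌈−ln(1 − rB₀/P)/ln(1+r)⌉ = ⌈4.830⌉ = 5 payments; the last is £265.71.
Total paid = 4·£320.00 + £265.71 = £1,545.71.
Total interest = total paid − principal = £1,545.71 − £1,500.00 = £45.71.

£45.71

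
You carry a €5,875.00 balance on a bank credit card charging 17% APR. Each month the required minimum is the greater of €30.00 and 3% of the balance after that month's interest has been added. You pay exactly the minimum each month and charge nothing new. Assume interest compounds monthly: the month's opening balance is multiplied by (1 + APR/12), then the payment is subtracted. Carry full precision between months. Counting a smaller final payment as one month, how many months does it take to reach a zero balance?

Monthly rate r = 17%/12 = 1.41667% = 0.0141667.
While 3% of the post-interest balance exceeds €30.00, each month B ← (B·(1+r))·(1 − 0.03), i.e. B shrinks by the factor (1+r)·0.97 = 0.98374.
This holds for months 1–109. Entering month 110 the balance is €984.11; 3% of the post-interest balance is now below €30.00, so the flat €30.00 minimum applies from here.
From month 110 a fixed €30.00 at rate r clears €984.11 in 45 more payments. Total: 109 + 45 = 154 months.

154 months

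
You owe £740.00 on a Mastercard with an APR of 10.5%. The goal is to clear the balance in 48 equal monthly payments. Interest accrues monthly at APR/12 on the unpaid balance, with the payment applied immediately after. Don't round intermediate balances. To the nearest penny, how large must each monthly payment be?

£18.95

Monthly rate r = 10.5%/12 = 0.875% = 0.00875.
Level-payment amortization: P = B₀·r / (1 − (1+r)^(−n)) = 740.00·0.00875 / (1 − 1.00875^(−48)).
Denominator 1 − (1+r)^(−48) = 0.341751756.
P = 6.475 / 0.341751756 ≈ 18.95.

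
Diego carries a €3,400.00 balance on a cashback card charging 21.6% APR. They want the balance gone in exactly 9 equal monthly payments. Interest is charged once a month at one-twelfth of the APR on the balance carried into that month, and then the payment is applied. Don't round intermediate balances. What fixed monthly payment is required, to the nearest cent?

Monthly rate r = 21.6%/12 = 1.8% = 0.018.
Level-payment amortization: P = B₀·r / (1 − (1+r)^(−n)) = 3400.00·0.018 / (1 − 1.018^(−9)).
Denominator 1 − (1+r)^(−9) = 0.14833265.
P = 61.2 / 0.14833265 ≈ 412.59.

€412.59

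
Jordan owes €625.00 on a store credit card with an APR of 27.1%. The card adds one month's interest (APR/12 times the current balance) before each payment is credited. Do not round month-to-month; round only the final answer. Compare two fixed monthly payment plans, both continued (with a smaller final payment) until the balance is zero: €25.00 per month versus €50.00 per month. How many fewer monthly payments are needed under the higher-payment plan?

Monthly rate r = 27.1%/12 = 2.25833% = 0.0225833.
At €25.00/mo: n = ⌈−ln(1 − rB₀/P)/ln(1+r)⌉ = 38 payments (last €5.83); total interest = total paid − €625.00 = €305.83.
At €50.00/mo: 15 payments (last €42.70); total interest €117.70.
Payments saved = 38 − 15 = 23.

23 fewer payments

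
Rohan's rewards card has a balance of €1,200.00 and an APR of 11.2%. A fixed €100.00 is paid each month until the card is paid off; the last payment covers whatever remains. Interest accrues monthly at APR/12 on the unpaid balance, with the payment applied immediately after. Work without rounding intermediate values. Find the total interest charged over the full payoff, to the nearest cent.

Monthly rate r = 11.2%/12 = 0.933333% = 0.00933333.
Payoff takes n = ⌈−ln(1 − rB₀/P)/ln(1+r)⌉ = ⌈12.786⌉ = 13 payments; the last is €78.69.
Total paid = 12·€100.00 + €78.69 = €1,278.69.
Total interest = total paid − principal = €1,278.69 − €1,200.00 = €78.69.

€78.69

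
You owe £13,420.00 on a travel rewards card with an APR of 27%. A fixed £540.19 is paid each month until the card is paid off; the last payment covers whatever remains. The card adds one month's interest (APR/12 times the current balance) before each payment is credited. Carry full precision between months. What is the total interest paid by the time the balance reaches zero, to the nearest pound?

£6,456

Monthly rate r = 27%/12 = 2.25% = 0.0225.
Payoff takes n = ⌈−ln(1 − rB₀/P)/ln(1+r)⌉ = ⌈36.792⌉ = 37 payments; the last is £428.77.
Total paid = 36·£540.19 + £428.77 = £19,875.61.
Total interest = total paid − principal = £19,875.61 − £13,420.00 = £6,455.61.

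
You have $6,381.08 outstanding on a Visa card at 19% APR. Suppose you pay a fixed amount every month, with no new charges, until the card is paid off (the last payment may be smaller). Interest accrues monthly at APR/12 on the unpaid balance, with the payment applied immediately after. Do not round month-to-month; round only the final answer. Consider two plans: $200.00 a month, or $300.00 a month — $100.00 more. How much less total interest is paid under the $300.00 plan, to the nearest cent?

$1,114.83

Monthly rate r = 19%/12 = 1.58333% = 0.0158333.
At $200.00/mo: n = ⌈−ln(1 − rB₀/P)/ln(1+r)⌉ = 45 payments (last $157.24); total interest = total paid − $6,381.08 = $2,576.16.
At $300.00/mo: 27 payments (last $42.41); total interest $1,461.33.
Interest saved = $2,576.16 − $1,461.33 = $1,114.83.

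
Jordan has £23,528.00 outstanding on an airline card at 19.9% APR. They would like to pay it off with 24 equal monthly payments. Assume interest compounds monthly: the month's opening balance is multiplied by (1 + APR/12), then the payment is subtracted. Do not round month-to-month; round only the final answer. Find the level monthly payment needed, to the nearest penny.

Monthly rate r = 19.9%/12 = 1.65833% = 0.0165833.
Level-payment amortization: P = B₀·r / (1 − (1+r)^(−n)) = 23528.00·0.0165833 / (1 − 1.01658^(−24)).
Denominator 1 − (1+r)^(−24) = 0.326142054.
P = 390.173 / 0.326142054 ≈ 1196.33.

£1,196.33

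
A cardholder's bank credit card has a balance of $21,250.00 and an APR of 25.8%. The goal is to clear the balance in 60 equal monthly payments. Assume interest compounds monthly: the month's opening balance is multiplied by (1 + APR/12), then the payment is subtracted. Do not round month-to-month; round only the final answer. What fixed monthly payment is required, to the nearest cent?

Monthly rate r = 25.8%/12 = 2.15% = 0.0215.
Level-payment amortization: P = B₀·r / (1 − (1+r)^(−n)) = 21250.00·0.0215 / (1 − 1.0215^(−60)).
Denominator 1 − (1+r)^(−60) = 0.720939902.
P = 456.875 / 0.720939902 ≈ 633.72.

$633.72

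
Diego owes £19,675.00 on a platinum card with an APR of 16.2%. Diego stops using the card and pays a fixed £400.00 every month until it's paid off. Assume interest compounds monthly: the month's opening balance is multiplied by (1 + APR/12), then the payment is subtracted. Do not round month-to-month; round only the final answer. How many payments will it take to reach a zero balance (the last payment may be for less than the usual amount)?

82 months

Monthly rate r = 16.2%/12 = 1.35% = 0.0135.
Recurrence: B ← B·(1+r) − £400.00.
Month 1: interest £265.61; balance after payment £19,540.61.
Month 2: interest £263.80; balance after payment £19,404.41.
Closed form: n = −ln(1 − rB₀/P)/ln(1+r) = −ln(0.33597)/ln(1.0135) ≈ 81.339, so the balance reaches zero during payment 82.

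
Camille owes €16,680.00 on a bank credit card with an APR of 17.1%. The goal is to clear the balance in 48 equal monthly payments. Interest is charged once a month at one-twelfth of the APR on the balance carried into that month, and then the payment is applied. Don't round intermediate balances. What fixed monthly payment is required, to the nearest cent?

€482.17

Monthly rate r = 17.1%/12 = 1.425% = 0.01425.
Level-payment amortization: P = B₀·r / (1 − (1+r)^(−n)) = 16680.00·0.01425 / (1 − 1.01425^(−48)).
Denominator 1 − (1+r)^(−48) = 0.492963512.
P = 237.69 / 0.492963512 ≈ 482.17.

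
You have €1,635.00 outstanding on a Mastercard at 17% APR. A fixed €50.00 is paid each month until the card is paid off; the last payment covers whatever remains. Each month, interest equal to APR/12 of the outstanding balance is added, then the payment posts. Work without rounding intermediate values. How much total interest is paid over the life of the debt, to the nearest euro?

Monthly rate r = 17%/12 = 1.41667% = 0.0141667.
Payoff takes n = ⌈−ln(1 − rB₀/P)/ln(1+r)⌉ = ⌈44.232⌉ = 45 payments; the last is €11.66.
Total paid = 44·€50.00 + €11.66 = €2,211.66.
Total interest = total paid − principal = €2,211.66 − €1,635.00 = €576.66.

€577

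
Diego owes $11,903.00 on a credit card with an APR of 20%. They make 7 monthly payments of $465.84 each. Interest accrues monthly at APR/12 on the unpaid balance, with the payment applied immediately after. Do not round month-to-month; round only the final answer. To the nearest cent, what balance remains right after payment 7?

$9,934.55

Monthly rate r = 20%/12 = 1.66667% = 0.0166667.
Each month: B ← B·(1+r) − $465.84.
Month 1: interest $198.38; balance after payment $11,635.54.
Month 2: interest $193.93; balance after payment $11,363.63.
Month 3: interest $189.39; balance after payment $11,087.18.
Month 4: interest $184.79; balance after payment $10,806.13.
Month 5: interest $180.10; balance after payment $10,520.39.
Month 6: interest $175.34; balance after payment $10,229.89.
Month 7: interest $170.50; balance after payment $9,934.55.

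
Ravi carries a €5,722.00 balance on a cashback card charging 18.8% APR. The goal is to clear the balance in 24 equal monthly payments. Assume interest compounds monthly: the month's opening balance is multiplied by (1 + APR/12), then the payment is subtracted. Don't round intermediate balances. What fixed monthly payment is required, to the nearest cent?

€287.88

Monthly rate r = 18.8%/12 = 1.56667% = 0.0156667.
Level-payment amortization: P = B₀·r / (1 − (1+r)^(−n)) = 5722.00·0.0156667 / (1 − 1.01567^(−24)).
Denominator 1 − (1+r)^(−24) = 0.311393351.
P = 89.6447 / 0.311393351 ≈ 287.88.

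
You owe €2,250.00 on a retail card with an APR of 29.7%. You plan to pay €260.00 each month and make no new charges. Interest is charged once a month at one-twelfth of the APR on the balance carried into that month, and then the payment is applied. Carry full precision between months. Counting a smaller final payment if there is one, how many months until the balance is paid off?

10 payments

Monthly rate r = 29.7%/12 = 2.475% = 0.02475.
Recurrence: B ← B·(1+r) − €260.00.
Month 1: interest €55.69; balance after payment €2,045.69.
Month 2: interest €50.63; balance after payment €1,836.32.
Closed form: n = −ln(1 − rB₀/P)/ln(1+r) = −ln(0.78582)/ln(1.02475) ≈ 9.859, so the balance reaches zero during payment 10.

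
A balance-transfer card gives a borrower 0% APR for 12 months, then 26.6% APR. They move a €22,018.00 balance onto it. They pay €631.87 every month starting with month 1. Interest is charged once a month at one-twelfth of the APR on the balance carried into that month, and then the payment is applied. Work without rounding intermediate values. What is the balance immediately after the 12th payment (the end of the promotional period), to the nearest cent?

€14,435.56

Promo months 1–12 at r₀ = 0%/12 = 0; months 13+ at r₁ = 26.6%/12 = 0.0221667.
After month 12 (no interest yet): B = €22,018.00 − 12·€631.87 = €14,435.56.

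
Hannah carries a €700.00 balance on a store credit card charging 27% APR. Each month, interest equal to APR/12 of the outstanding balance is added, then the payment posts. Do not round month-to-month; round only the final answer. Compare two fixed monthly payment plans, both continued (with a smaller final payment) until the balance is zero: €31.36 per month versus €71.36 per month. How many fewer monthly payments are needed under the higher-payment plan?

20 fewer payments

Monthly rate r = 27%/12 = 2.25% = 0.0225.
At €31.36/mo: n = ⌈−ln(1 − rB₀/P)/ln(1+r)⌉ = 32 payments (last €11.15); total interest = total paid − €700.00 = €283.31.
At €71.36/mo: 12 payments (last €14.94); total interest €99.90.
Payments saved = 32 − 12 = 20.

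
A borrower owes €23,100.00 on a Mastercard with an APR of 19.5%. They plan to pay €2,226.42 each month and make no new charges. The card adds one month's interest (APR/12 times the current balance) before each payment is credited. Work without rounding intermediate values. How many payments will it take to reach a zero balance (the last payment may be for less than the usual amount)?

12 payments

Monthly rate r = 19.5%/12 = 1.625% = 0.01625.
Recurrence: B ← B·(1+r) − €2,226.42.
Month 1: interest €375.38; balance after payment €21,248.96.
Month 2: interest €345.30; balance after payment €19,367.83.
Closed form: n = −ln(1 − rB₀/P)/ln(1+r) = −ln(0.8314)/ln(1.01625) ≈ 11.455, so the balance reaches zero during payment 12.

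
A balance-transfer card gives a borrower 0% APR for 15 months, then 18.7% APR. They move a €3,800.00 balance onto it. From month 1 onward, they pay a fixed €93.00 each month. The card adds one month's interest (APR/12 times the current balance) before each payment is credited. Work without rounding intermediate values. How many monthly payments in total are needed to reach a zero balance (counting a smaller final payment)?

49 months

Promo months 1–15 at r₀ = 0%/12 = 0; months 16+ at r₁ = 18.7%/12 = 0.0155833.
After month 15 (no interest yet): B = €3,800.00 − 15·€93.00 = €2,405.00.
Then at r₁ with €93.00/mo: n₂ = −ln(1 − r₁·B/P)/ln(1+r₁) ≈ 33.36 → 34 more payments.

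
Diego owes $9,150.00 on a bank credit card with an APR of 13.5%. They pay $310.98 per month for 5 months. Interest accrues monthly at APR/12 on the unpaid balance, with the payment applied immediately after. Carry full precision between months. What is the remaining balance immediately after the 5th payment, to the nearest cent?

$8,086.12

Monthly rate r = 13.5%/12 = 1.125% = 0.01125.
Each month: B ← B·(1+r) − $310.98.
Month 1: interest $102.94; balance after payment $8,941.96.
Month 2: interest $100.60; balance after payment $8,731.57.
Month 3: interest $98.23; balance after payment $8,518.82.
Month 4: interest $95.84; balance after payment $8,303.68.
Month 5: interest $93.42; balance after payment $8,086.12.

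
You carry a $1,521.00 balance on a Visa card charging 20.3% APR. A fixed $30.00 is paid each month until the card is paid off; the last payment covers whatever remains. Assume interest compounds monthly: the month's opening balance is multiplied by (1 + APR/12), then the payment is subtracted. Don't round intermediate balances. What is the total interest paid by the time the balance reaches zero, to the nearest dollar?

$1,966

Monthly rate r = 20.3%/12 = 1.69167% = 0.0169167.
Payoff takes n = ⌈−ln(1 − rB₀/P)/ln(1+r)⌉ = ⌈116.222⌉ = 117 payments; the last is $6.70.
Total paid = 116·$30.00 + $6.70 = $3,486.70.
Total interest = total paid − principal = $3,486.70 − $1,521.00 = $1,965.70.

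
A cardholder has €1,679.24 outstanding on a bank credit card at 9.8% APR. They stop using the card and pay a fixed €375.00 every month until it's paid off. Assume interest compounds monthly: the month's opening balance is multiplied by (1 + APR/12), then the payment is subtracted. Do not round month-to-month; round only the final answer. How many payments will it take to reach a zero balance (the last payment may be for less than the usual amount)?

5 payments

Monthly rate r = 9.8%/12 = 0.816667% = 0.00816667.
Recurrence: B ← B·(1+r) − €375.00.
Month 1: interest €13.71; balance after payment €1,317.95.
Month 2: interest €10.76; balance after payment €953.72.
Month 3: interest €7.79; balance after payment €586.51.
Month 4: interest €4.79; balance after payment €216.30.
Month 5: interest €1.77; balance after payment €0.00.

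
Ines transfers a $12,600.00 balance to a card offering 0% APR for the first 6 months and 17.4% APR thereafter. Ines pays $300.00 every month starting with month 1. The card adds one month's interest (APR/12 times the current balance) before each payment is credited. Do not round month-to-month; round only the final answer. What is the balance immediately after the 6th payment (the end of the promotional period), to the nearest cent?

$10,800.00

Promo months 1–6 at r₀ = 0%/12 = 0; months 7+ at r₁ = 17.4%/12 = 0.0145.
After month 6 (no interest yet): B = $12,600.00 − 6·$300.00 = $10,800.00.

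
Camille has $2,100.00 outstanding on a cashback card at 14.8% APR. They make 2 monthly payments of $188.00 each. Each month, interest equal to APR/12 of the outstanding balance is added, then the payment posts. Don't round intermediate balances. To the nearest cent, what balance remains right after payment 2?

Monthly rate r = 14.8%/12 = 1.23333% = 0.0123333.
Each month: B ← B·(1+r) − $188.00.
Month 1: interest $25.90; balance after payment $1,937.90.
Month 2: interest $23.90; balance after payment $1,773.80.

$1,773.80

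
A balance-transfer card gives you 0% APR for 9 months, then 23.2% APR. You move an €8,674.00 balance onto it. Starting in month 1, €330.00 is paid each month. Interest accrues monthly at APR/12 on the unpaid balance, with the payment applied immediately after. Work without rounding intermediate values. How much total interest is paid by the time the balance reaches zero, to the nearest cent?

Promo months 1–9 at r₀ = 0%/12 = 0; months 10+ at r₁ = 23.2%/12 = 0.0193333.
After month 9 (no interest yet): B = €8,674.00 − 9·€330.00 = €5,704.00.
Then at r₁ with €330.00/mo: n₂ = −ln(1 − r₁·B/P)/ln(1+r₁) ≈ 21.24 → 22 more payments.
Total paid = 30·€330.00 + €79.87 = €9,979.87; interest = €9,979.87 − €8,674.00 = €1,305.87.

€1,305.87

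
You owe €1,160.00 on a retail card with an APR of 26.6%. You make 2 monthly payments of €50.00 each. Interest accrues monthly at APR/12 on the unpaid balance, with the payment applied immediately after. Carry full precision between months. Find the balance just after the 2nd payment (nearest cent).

Monthly rate r = 26.6%/12 = 2.21667% = 0.0221667.
Each month: B ← B·(1+r) − €50.00.
Month 1: interest €25.71; balance after payment €1,135.71.
Month 2: interest €25.17; balance after payment €1,110.89.

€1,110.89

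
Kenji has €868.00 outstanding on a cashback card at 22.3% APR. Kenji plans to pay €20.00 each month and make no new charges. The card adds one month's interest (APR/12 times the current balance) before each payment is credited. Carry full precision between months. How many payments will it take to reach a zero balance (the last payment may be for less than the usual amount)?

90 payments

Monthly rate r = 22.3%/12 = 1.85833% = 0.0185833.
Recurrence: B ← B·(1+r) − €20.00.
Month 1: interest €16.13; balance after payment €864.13.
Month 2: interest €16.06; balance after payment €860.19.
Closed form: n = −ln(1 − rB₀/P)/ln(1+r) = −ln(0.19348)/ln(1.01858) ≈ 89.208, so the balance reaches zero during payment 90.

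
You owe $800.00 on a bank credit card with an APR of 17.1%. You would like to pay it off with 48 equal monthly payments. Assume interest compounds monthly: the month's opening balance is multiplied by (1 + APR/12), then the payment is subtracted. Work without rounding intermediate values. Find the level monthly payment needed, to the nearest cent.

Monthly rate r = 17.1%/12 = 1.425% = 0.01425.
Level-payment amortization: P = B₀·r / (1 − (1+r)^(−n)) = 800.00·0.01425 / (1 − 1.01425^(−48)).
Denominator 1 − (1+r)^(−48) = 0.492963512.
P = 11.4 / 0.492963512 ≈ 23.13.

$23.13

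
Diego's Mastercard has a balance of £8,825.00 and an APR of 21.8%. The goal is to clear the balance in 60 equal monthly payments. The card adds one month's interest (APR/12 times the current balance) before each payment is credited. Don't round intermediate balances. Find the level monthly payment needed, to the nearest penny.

£242.73

Monthly rate r = 21.8%/12 = 1.81667% = 0.0181667.
Level-payment amortization: P = B₀·r / (1 − (1+r)^(−n)) = 8825.00·0.0181667 / (1 − 1.01817^(−60)).
Denominator 1 − (1+r)^(−60) = 0.660478317.
P = 160.321 / 0.660478317 ≈ 242.73.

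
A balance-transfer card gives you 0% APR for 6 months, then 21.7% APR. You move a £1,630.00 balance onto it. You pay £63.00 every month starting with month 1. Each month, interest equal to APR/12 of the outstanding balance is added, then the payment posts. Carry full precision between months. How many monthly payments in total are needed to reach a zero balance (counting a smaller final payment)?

31 payments

Promo months 1–6 at r₀ = 0%/12 = 0; months 7+ at r₁ = 21.7%/12 = 0.0180833.
After month 6 (no interest yet): B = £1,630.00 − 6·£63.00 = £1,252.00.
Then at r₁ with £63.00/mo: n₂ = −ln(1 − r₁·B/P)/ln(1+r₁) ≈ 24.85 → 25 more payments.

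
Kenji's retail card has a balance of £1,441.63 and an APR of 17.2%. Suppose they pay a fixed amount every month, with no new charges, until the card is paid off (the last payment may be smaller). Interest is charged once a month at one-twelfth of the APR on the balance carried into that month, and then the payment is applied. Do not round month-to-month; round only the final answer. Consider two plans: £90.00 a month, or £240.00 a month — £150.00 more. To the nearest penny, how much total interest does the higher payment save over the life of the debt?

£131.01

Monthly rate r = 17.2%/12 = 1.43333% = 0.0143333.
At £90.00/mo: n = ⌈−ln(1 − rB₀/P)/ln(1+r)⌉ = 19 payments (last £29.66); total interest = total paid − £1,441.63 = £208.03.
At £240.00/mo: 7 payments (last £78.65); total interest £77.02.
Interest saved = £208.03 − £77.02 = £131.01.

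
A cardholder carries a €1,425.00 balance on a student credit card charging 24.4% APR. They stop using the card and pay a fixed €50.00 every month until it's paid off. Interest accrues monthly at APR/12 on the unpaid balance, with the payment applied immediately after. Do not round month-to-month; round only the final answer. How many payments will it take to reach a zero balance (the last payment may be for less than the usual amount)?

44 months

Monthly rate r = 24.4%/12 = 2.03333% = 0.0203333.
Recurrence: B ← B·(1+r) − €50.00.
Month 1: interest €28.97; balance after payment €1,403.97.
Month 2: interest €28.55; balance after payment €1,382.52.
Closed form: n = −ln(1 − rB₀/P)/ln(1+r) = −ln(0.4205)/ln(1.02033) ≈ 43.037, so the balance reaches zero during payment 44.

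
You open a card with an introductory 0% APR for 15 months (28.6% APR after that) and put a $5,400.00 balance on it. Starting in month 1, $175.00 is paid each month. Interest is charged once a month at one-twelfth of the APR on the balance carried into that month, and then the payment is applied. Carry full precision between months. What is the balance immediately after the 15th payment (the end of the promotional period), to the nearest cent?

$2,775.00

Promo months 1–15 at r₀ = 0%/12 = 0; months 16+ at r₁ = 28.6%/12 = 0.0238333.
After month 15 (no interest yet): B = $5,400.00 − 15·$175.00 = $2,775.00.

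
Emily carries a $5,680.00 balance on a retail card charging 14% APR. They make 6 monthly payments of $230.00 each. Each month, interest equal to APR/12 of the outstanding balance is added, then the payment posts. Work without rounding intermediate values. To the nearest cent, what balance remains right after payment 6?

$4,668.50

Monthly rate r = 14%/12 = 1.16667% = 0.0116667.
Each month: B ← B·(1+r) − $230.00.
Month 1: interest $66.27; balance after payment $5,516.27.
Month 2: interest $64.36; balance after payment $5,350.62.
Month 3: interest $62.42; balance after payment $5,183.05.
Month 4: interest $60.47; balance after payment $5,013.52.
Month 5: interest $58.49; balance after payment $4,842.01.
Month 6: interest $56.49; balance after payment $4,668.50.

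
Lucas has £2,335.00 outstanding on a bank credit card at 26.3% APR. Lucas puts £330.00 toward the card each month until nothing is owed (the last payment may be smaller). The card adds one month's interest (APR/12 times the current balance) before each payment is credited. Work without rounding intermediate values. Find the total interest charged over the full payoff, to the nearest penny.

£230.59

Monthly rate r = 26.3%/12 = 2.19167% = 0.0219167.
Payoff takes n = ⌈−ln(1 − rB₀/P)/ln(1+r)⌉ = ⌈7.773⌉ = 8 payments; the last is £255.59.
Total paid = 7·£330.00 + £255.59 = £2,565.59.
Total interest = total paid − principal = £2,565.59 − £2,335.00 = £230.59.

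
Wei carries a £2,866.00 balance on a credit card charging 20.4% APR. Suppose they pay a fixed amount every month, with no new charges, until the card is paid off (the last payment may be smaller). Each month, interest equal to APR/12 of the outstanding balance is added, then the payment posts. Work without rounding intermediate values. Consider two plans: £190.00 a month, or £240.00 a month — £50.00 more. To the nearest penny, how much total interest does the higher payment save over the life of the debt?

£108.88

Monthly rate r = 20.4%/12 = 1.7% = 0.017.
At £190.00/mo: n = ⌈−ln(1 − rB₀/P)/ln(1+r)⌉ = 18 payments (last £109.99); total interest = total paid − £2,866.00 = £473.99.
At £240.00/mo: 14 payments (last £111.11); total interest £365.11.
Interest saved = £473.99 − £365.11 = £108.88.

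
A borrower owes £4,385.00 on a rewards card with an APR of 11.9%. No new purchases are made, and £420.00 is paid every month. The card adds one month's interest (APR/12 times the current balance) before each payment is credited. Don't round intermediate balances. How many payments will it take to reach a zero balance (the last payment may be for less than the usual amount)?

12 months

Monthly rate r = 11.9%/12 = 0.991667% = 0.00991667.
Recurrence: B ← B·(1+r) − £420.00.
Month 1: interest £43.48; balance after payment £4,008.48.
Month 2: interest £39.75; balance after payment £3,628.24.
Closed form: n = −ln(1 − rB₀/P)/ln(1+r) = −ln(0.89647)/ln(1.00992) ≈ 11.076, so the balance reaches zero during payment 12.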